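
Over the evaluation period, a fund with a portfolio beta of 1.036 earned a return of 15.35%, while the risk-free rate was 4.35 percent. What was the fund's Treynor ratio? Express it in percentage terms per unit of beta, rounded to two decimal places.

Treynor = (R_P − R_f) / β_P = (15.35% − 4.35%) / 1.0360 = 11.00% / 1.0360 = 10.62%

10.62%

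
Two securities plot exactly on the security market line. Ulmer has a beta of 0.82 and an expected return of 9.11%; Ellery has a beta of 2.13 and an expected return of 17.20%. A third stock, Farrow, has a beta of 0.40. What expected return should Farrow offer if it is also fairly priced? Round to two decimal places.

MRP (SML slope) = (17.20% − 9.11%) / (2.13 − 0.82) = 8.09% / 1.31 = 6.1756%
R_f (intercept) = 9.11% − 0.82 × 6.1756% = 4.0460%
E(R_Farrow) = R_f + β × MRP = 4.0460% + 0.40 × 6.1756% = 6.52%

6.52%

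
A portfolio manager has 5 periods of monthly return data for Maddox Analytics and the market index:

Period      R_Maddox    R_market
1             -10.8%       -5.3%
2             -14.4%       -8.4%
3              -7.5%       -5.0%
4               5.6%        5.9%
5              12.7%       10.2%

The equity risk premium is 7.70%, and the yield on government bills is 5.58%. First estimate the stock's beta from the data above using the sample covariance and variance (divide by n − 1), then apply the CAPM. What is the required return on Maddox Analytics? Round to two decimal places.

16.51%

Mean R_i = (-10.8 − 14.4 − 7.5 + 5.6 + 12.7) / 5 = -2.8800%
Mean R_m = (-5.3 − 8.4 − 5.0 + 5.9 + 10.2) / 5 = -0.5200%
Σ(R_i − R̄_i)(R_m − R̄_m) = 370.7920  ⇒  Cov = 370.7920 / 4 = 92.6980
Σ(R_m − R̄_m)² = 261.1480  ⇒  Var(R_m) = 261.1480 / 4 = 65.2870
β = Cov / Var(R_m) = 92.6980 / 65.2870 = 1.4199
E(R) = R_f + β × MRP = 5.58% + 1.4199 × 7.70% = 16.51%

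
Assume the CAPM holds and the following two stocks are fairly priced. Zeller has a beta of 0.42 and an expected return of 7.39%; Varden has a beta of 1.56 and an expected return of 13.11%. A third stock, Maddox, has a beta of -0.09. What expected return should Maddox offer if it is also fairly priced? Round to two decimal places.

4.83%

MRP (SML slope) = (13.11% − 7.39%) / (1.56 − 0.42) = 5.72% / 1.14 = 5.0175%
R_f (intercept) = 7.39% − 0.42 × 5.0175% = 5.2827%
E(R_Maddox) = R_f + β × MRP = 5.2827% + -0.09 × 5.0175% = 4.83%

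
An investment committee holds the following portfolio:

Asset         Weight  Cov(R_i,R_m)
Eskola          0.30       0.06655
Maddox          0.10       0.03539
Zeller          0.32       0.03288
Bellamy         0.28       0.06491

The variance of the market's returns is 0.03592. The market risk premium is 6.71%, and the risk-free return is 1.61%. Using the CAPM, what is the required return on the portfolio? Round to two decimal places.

11.36%

β_Eskola = 0.06655 / 0.03592 = 1.8527
β_Maddox = 0.03539 / 0.03592 = 0.9852
β_Zeller = 0.03288 / 0.03592 = 0.9154
β_Bellamy = 0.06491 / 0.03592 = 1.8071
β_P = Σ w_i β_i = 0.30×1.8527 + 0.10×0.9852 + 0.32×0.9154 + 0.28×1.8071 = 1.4532
E(R_P) = R_f + β_P × MRP = 1.61% + 1.4532 × 6.71% = 11.36%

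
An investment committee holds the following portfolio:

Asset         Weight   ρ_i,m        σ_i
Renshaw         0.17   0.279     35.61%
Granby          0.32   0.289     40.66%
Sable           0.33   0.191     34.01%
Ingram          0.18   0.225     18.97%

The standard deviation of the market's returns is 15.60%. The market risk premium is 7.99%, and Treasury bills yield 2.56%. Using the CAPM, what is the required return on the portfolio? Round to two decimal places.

6.84%

β_Renshaw = 0.279 × 35.61% / 15.60% = 0.6369
β_Granby = 0.289 × 40.66% / 15.60% = 0.7533
β_Sable = 0.191 × 34.01% / 15.60% = 0.4164
β_Ingram = 0.225 × 18.97% / 15.60% = 0.2736
β_P = Σ w_i β_i = 0.17×0.6369 + 0.32×0.7533 + 0.33×0.4164 + 0.18×0.2736 = 0.5360
E(R_P) = R_f + β_P × MRP = 2.56% + 0.5360 × 7.99% = 6.84%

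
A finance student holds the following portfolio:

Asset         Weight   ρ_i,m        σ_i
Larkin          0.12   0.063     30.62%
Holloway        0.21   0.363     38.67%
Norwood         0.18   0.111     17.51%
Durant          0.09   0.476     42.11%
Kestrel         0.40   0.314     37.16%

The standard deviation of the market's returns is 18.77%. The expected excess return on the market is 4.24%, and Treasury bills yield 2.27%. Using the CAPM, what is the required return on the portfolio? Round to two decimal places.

β_Larkin = 0.063 × 30.62% / 18.77% = 0.1028
β_Holloway = 0.363 × 38.67% / 18.77% = 0.7479
β_Norwood = 0.111 × 17.51% / 18.77% = 0.1035
β_Durant = 0.476 × 42.11% / 18.77% = 1.0679
β_Kestrel = 0.314 × 37.16% / 18.77% = 0.6216
β_P = Σ w_i β_i = 0.12×0.1028 + 0.21×0.7479 + 0.18×0.1035 + 0.09×1.0679 + 0.40×0.6216 = 0.5328
E(R_P) = R_f + β_P × MRP = 2.27% + 0.5328 × 4.24% = 4.53%

4.53%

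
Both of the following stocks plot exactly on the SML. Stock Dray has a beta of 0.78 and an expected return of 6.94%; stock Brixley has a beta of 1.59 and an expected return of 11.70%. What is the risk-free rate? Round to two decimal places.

2.36%

Both satisfy E(R) = R_f + β·MRP, so the slope of the SML is
MRP = (11.70% − 6.94%) / (1.59 − 0.78) = 4.76% / 0.81 = 5.8765%
R_f = E(R_Dray) − β_Dray·MRP = 6.94% − 0.78 × 5.8765% = 2.3563%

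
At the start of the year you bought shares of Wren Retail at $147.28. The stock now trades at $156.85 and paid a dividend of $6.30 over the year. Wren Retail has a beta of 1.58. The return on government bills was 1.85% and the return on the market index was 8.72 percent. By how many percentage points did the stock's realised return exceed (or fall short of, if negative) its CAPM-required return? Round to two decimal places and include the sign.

-1.93%

Realised HPR = (P1 + D1 − P0) / P0 = (156.85 + 6.30 − 147.28) / 147.28 = 15.87 / 147.28 = 10.7754%
MRP = 8.72% − 1.85% = 6.87%
CAPM required = R_f + β·MRP = 1.85% + 1.58 × 6.87% = 12.7046%
α = realised − required = 10.7754% − 12.7046% = -1.93%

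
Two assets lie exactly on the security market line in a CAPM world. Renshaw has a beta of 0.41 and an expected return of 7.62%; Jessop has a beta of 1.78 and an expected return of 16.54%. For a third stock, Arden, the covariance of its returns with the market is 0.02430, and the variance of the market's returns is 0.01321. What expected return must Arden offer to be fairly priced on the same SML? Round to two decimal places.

16.93%

MRP = (16.54% − 7.62%) / (1.78 − 0.41) = 6.5109%
R_f = 7.62% − 0.41 × 6.5109% = 4.9505%
β_Arden = Cov / Var(R_m) = 0.02430 / 0.01321 = 1.8395
E(R_Arden) = R_f + β × MRP = 4.9505% + 1.8395 × 6.5109% = 16.93%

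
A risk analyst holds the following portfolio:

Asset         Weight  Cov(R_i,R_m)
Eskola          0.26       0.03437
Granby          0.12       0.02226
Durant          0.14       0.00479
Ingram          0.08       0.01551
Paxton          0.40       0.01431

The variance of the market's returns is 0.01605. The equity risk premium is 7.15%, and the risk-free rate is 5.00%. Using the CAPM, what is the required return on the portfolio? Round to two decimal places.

β_Eskola = 0.03437 / 0.01605 = 2.1414
β_Granby = 0.02226 / 0.01605 = 1.3869
β_Durant = 0.00479 / 0.01605 = 0.2984
β_Ingram = 0.01551 / 0.01605 = 0.9664
β_Paxton = 0.01431 / 0.01605 = 0.8916
β_P = Σ w_i β_i = 0.26×2.1414 + 0.12×1.3869 + 0.14×0.2984 + 0.08×0.9664 + 0.40×0.8916 = 1.1989
E(R_P) = R_f + β_P × MRP = 5.00% + 1.1989 × 7.15% = 13.57%

13.57%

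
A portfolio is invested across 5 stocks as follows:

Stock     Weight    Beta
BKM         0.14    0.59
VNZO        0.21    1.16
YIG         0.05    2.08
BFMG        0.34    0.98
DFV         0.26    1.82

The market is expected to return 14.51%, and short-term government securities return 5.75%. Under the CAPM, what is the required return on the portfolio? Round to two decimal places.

16.58%

β_P = Σ w_i β_i = 0.14×0.59 + 0.21×1.16 + 0.05×2.08 + 0.34×0.98 + 0.26×1.82 = 1.2366
MRP = 14.51% − 5.75% = 8.76%
E(R_P) = R_f + β_P × MRP = 5.75% + 1.2366 × 8.76% = 16.58%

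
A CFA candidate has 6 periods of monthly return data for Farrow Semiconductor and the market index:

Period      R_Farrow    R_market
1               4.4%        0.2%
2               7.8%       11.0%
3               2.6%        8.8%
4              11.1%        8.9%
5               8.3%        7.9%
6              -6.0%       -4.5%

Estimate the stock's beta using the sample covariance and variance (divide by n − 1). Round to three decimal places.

0.800

Mean R_i = (4.4 + 7.8 + 2.6 + 11.1 + 8.3 − 6.0) / 6 = 4.7000%
Mean R_m = (0.2 + 11.0 + 8.8 + 8.9 + 7.9 − 4.5) / 6 = 5.3833%
Σ(R_i − R̄_i)(R_m − R̄_m) = 149.1100  ⇒  Cov = 149.1100 / 5 = 29.8220
Σ(R_m − R̄_m)² = 186.4683  ⇒  Var(R_m) = 186.4683 / 5 = 37.2937
β = Cov / Var(R_m) = 29.8220 / 37.2937 = 0.7997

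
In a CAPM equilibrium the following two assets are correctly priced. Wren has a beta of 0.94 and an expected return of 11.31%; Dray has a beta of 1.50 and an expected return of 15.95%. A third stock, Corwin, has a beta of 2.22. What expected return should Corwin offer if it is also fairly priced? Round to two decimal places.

21.92%

MRP (SML slope) = (15.95% − 11.31%) / (1.50 − 0.94) = 4.64% / 0.56 = 8.2857%
R_f (intercept) = 11.31% − 0.94 × 8.2857% = 3.5214%
E(R_Corwin) = R_f + β × MRP = 3.5214% + 2.22 × 8.2857% = 21.92%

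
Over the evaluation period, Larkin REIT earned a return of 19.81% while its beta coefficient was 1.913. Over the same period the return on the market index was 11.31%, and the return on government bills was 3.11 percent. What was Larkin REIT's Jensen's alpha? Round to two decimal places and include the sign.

+1.01%

Market excess return = 11.31% − 3.11% = 8.20%
CAPM benchmark = R_f + β(R_m − R_f) = 3.11% + 1.913 × 8.20% = 18.79660%
α = actual − benchmark = 19.81% − 18.79660% = +1.01%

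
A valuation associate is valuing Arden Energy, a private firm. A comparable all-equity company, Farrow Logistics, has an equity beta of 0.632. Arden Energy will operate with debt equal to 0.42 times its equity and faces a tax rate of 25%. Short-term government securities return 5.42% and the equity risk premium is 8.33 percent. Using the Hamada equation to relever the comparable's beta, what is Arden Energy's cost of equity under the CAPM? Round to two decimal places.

β_L = β_U × [1 + (1 − t)(D/E)] = 0.632 × [1 + (1 − 0.25) × 0.42]
    = 0.632 × [1 + 0.75 × 0.42] = 0.632 × 1.3150 = 0.8311
E(R) = R_f + β_L × MRP = 5.42% + 0.8311 × 8.33% = 12.34%

12.34%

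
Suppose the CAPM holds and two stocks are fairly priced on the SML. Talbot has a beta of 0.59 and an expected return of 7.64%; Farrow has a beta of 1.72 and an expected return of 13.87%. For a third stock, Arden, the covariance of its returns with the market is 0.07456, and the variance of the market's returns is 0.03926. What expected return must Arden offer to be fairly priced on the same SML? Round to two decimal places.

MRP = (13.87% − 7.64%) / (1.72 − 0.59) = 5.5133%
R_f = 7.64% − 0.59 × 5.5133% = 4.3872%
β_Arden = Cov / Var(R_m) = 0.07456 / 0.03926 = 1.8991
E(R_Arden) = R_f + β × MRP = 4.3872% + 1.8991 × 5.5133% = 14.86%

14.86%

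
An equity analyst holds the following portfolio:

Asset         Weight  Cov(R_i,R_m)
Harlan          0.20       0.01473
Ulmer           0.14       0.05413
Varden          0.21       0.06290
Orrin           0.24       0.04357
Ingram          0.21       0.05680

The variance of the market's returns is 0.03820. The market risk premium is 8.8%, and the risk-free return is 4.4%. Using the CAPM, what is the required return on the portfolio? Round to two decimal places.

β_Harlan = 0.01473 / 0.03820 = 0.3856
β_Ulmer = 0.05413 / 0.03820 = 1.4170
β_Varden = 0.06290 / 0.03820 = 1.6466
β_Orrin = 0.04357 / 0.03820 = 1.1406
β_Ingram = 0.05680 / 0.03820 = 1.4869
β_P = Σ w_i β_i = 0.20×0.3856 + 0.14×1.4170 + 0.21×1.6466 + 0.24×1.1406 + 0.21×1.4869 = 1.2073
E(R_P) = R_f + β_P × MRP = 4.4% + 1.2073 × 8.8% = 15.02%

15.02%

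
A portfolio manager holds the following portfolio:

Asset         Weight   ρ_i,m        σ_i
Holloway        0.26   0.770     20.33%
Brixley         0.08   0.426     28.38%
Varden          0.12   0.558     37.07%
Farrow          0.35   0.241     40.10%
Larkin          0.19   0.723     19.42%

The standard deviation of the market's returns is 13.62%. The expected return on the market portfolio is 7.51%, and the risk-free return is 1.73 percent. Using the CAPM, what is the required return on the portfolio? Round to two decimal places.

β_Holloway = 0.770 × 20.33% / 13.62% = 1.1493
β_Brixley = 0.426 × 28.38% / 13.62% = 0.8877
β_Varden = 0.558 × 37.07% / 13.62% = 1.5187
β_Farrow = 0.241 × 40.10% / 13.62% = 0.7096
β_Larkin = 0.723 × 19.42% / 13.62% = 1.0309
β_P = Σ w_i β_i = 0.26×1.1493 + 0.08×0.8877 + 0.12×1.5187 + 0.35×0.7096 + 0.19×1.0309 = 0.9963
MRP = 7.51% − 1.73% = 5.78%
E(R_P) = R_f + β_P × MRP = 1.73% + 0.9963 × 5.78% = 7.49%

7.49%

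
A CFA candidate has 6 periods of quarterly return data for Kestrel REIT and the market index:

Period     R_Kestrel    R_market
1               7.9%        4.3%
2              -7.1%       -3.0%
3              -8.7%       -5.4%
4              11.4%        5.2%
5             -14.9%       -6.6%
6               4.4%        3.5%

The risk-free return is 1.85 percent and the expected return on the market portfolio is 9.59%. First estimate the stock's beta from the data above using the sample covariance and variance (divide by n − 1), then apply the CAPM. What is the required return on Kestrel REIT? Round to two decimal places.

17.07%

Mean R_i = (7.9 − 7.1 − 8.7 + 11.4 − 14.9 + 4.4) / 6 = -1.1667%
Mean R_m = (4.3 − 3.0 − 5.4 + 5.2 − 6.6 + 3.5) / 6 = -0.3333%
Σ(R_i − R̄_i)(R_m − R̄_m) = 272.9367  ⇒  Cov = 272.9367 / 5 = 54.5873
Σ(R_m − R̄_m)² = 138.8333  ⇒  Var(R_m) = 138.8333 / 5 = 27.7667
β = Cov / Var(R_m) = 54.5873 / 27.7667 = 1.9659
MRP = 9.59% − 1.85% = 7.74%
E(R) = R_f + β × MRP = 1.85% + 1.9659 × 7.74% = 17.07%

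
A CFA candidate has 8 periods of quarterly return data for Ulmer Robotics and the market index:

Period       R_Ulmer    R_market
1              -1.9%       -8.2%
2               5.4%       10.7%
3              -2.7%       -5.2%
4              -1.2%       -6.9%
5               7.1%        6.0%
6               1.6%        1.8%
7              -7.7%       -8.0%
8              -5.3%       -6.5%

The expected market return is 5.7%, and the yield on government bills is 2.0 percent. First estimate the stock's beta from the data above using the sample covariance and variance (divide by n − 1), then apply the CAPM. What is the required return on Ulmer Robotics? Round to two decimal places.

Mean R_i = (-1.9 + 5.4 − 2.7 − 1.2 + 7.1 + 1.6 − 7.7 − 5.3) / 8 = -0.5875%
Mean R_m = (-8.2 + 10.7 − 5.2 − 6.9 + 6.0 + 1.8 − 8.0 − 6.5) / 8 = -2.0375%
Σ(R_i − R̄_i)(R_m − R̄_m) = 227.6338  ⇒  Cov = 227.6338 / 7 = 32.5191
Σ(R_m − R̄_m)² = 368.6588  ⇒  Var(R_m) = 368.6588 / 7 = 52.6655
β = Cov / Var(R_m) = 32.5191 / 52.6655 = 0.6175
MRP = 5.7% − 2.0% = 3.70%
E(R) = R_f + β × MRP = 2.0% + 0.6175 × 3.7% = 4.28%

4.28%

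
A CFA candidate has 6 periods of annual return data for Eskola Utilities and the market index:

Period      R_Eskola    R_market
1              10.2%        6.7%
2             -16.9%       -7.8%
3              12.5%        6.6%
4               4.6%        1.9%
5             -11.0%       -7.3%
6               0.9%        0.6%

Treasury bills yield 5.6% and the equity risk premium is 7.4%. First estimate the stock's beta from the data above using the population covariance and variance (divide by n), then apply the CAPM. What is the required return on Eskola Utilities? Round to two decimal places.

18.94%

Mean R_i = (10.2 − 16.9 + 12.5 + 4.6 − 11.0 + 0.9) / 6 = 0.0500%
Mean R_m = (6.7 − 7.8 + 6.6 + 1.9 − 7.3 + 0.6) / 6 = 0.1167%
Σ(R_i − R̄_i)(R_m − R̄_m) = 372.2050  ⇒  Cov = 372.2050 / 6 = 62.0342
Σ(R_m − R̄_m)² = 206.4683  ⇒  Var(R_m) = 206.4683 / 6 = 34.4114
β = Cov / Var(R_m) = 62.0342 / 34.4114 = 1.8027
E(R) = R_f + β × MRP = 5.6% + 1.8027 × 7.4% = 18.94%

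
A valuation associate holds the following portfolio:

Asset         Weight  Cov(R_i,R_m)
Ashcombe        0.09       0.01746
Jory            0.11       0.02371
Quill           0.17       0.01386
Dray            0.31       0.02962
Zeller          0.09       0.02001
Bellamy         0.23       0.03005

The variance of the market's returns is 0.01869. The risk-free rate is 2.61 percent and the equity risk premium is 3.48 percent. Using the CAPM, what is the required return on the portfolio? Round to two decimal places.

7.16%

β_Ashcombe = 0.01746 / 0.01869 = 0.9342
β_Jory = 0.02371 / 0.01869 = 1.2686
β_Quill = 0.01386 / 0.01869 = 0.7416
β_Dray = 0.02962 / 0.01869 = 1.5848
β_Zeller = 0.02001 / 0.01869 = 1.0706
β_Bellamy = 0.03005 / 0.01869 = 1.6078
β_P = Σ w_i β_i = 0.09×0.9342 + 0.11×1.2686 + 0.17×0.7416 + 0.31×1.5848 + 0.09×1.0706 + 0.23×1.6078 = 1.3071
E(R_P) = R_f + β_P × MRP = 2.61% + 1.3071 × 3.48% = 7.16%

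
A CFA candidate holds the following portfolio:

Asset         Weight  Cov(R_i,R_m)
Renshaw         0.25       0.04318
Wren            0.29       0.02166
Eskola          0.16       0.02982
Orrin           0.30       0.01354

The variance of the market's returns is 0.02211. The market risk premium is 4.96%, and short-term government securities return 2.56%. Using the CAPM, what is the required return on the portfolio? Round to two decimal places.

8.37%

β_Renshaw = 0.04318 / 0.02211 = 1.9530
β_Wren = 0.02166 / 0.02211 = 0.9796
β_Eskola = 0.02982 / 0.02211 = 1.3487
β_Orrin = 0.01354 / 0.02211 = 0.6124
β_P = Σ w_i β_i = 0.25×1.9530 + 0.29×0.9796 + 0.16×1.3487 + 0.30×0.6124 = 1.1718
E(R_P) = R_f + β_P × MRP = 2.56% + 1.1718 × 4.96% = 8.37%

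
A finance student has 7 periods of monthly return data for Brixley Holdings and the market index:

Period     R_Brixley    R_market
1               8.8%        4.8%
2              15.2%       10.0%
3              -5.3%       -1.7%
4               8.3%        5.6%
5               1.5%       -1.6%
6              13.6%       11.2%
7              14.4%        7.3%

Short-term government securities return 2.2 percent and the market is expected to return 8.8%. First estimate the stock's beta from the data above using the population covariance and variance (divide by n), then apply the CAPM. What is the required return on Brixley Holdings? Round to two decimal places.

Mean R_i = (8.8 + 15.2 − 5.3 + 8.3 + 1.5 + 13.6 + 14.4) / 7 = 8.0714%
Mean R_m = (4.8 + 10.0 − 1.7 + 5.6 − 1.6 + 11.2 + 7.3) / 7 = 5.0857%
Σ(R_i − R̄_i)(R_m − R̄_m) = 217.4271  ⇒  Cov = 217.4271 / 7 = 31.0610
Σ(R_m − R̄_m)² = 157.5286  ⇒  Var(R_m) = 157.5286 / 7 = 22.5041
β = Cov / Var(R_m) = 31.0610 / 22.5041 = 1.3802
MRP = 8.8% − 2.2% = 6.60%
E(R) = R_f + β × MRP = 2.2% + 1.3802 × 6.6% = 11.31%

11.31%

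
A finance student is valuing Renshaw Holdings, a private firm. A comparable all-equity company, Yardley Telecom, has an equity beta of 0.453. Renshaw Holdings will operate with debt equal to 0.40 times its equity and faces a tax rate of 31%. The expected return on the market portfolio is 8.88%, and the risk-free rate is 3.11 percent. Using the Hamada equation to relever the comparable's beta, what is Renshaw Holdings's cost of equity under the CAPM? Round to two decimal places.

6.45%

β_L = β_U × [1 + (1 − t)(D/E)] = 0.453 × [1 + (1 − 0.31) × 0.40]
    = 0.453 × [1 + 0.69 × 0.40] = 0.453 × 1.2760 = 0.5780
MRP = 8.88% − 3.11% = 5.77%
E(R) = R_f + β_L × MRP = 3.11% + 0.5780 × 5.77% = 6.45%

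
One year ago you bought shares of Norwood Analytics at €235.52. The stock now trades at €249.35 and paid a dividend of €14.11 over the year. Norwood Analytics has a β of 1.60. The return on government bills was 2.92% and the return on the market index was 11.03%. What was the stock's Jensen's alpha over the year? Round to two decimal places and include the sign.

Realised HPR = (P1 + D1 − P0) / P0 = (249.35 + 14.11 − 235.52) / 235.52 = 27.94 / 235.52 = 11.8631%
MRP = 11.03% − 2.92% = 8.11%
CAPM required = R_f + β·MRP = 2.92% + 1.60 × 8.11% = 15.8960%
α = realised − required = 11.8631% − 15.8960% = -4.03%

-4.03%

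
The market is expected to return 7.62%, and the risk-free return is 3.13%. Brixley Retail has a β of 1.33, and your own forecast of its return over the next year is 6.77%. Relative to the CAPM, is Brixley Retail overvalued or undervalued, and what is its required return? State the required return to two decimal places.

Overvalued; required return 9.10%

MRP = 7.62% − 3.13% = 4.49%
Required return = R_f + β·MRP = 3.13% + 1.33 × 4.49% = 9.10%
Forecast 6.77% < required 9.10% → the stock plots below the SML → overvalued.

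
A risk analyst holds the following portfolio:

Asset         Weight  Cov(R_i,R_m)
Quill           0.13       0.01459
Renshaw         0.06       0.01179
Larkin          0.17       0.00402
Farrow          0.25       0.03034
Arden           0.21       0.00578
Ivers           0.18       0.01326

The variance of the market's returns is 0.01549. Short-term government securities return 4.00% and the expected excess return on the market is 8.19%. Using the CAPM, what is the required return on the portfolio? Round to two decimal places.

β_Quill = 0.01459 / 0.01549 = 0.9419
β_Renshaw = 0.01179 / 0.01549 = 0.7611
β_Larkin = 0.00402 / 0.01549 = 0.2595
β_Farrow = 0.03034 / 0.01549 = 1.9587
β_Arden = 0.00578 / 0.01549 = 0.3731
β_Ivers = 0.01326 / 0.01549 = 0.8560
β_P = Σ w_i β_i = 0.13×0.9419 + 0.06×0.7611 + 0.17×0.2595 + 0.25×1.9587 + 0.21×0.3731 + 0.18×0.8560 = 0.9343
E(R_P) = R_f + β_P × MRP = 4.00% + 0.9343 × 8.19% = 11.65%

11.65%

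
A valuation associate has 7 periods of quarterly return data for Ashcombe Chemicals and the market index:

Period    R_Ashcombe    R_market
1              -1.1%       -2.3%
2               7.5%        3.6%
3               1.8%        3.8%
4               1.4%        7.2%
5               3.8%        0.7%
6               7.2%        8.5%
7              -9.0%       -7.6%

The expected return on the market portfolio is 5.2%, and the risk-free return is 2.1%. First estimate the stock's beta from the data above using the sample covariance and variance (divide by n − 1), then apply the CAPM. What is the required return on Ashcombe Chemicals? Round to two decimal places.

4.67%

Mean R_i = (-1.1 + 7.5 + 1.8 + 1.4 + 3.8 + 7.2 − 9.0) / 7 = 1.6571%
Mean R_m = (-2.3 + 3.6 + 3.8 + 7.2 + 0.7 + 8.5 − 7.6) / 7 = 1.9857%
Σ(R_i − R̄_i)(R_m − R̄_m) = 155.6757  ⇒  Cov = 155.6757 / 6 = 25.9460
Σ(R_m − R̄_m)² = 187.4286  ⇒  Var(R_m) = 187.4286 / 6 = 31.2381
β = Cov / Var(R_m) = 25.9460 / 31.2381 = 0.8306
MRP = 5.2% − 2.1% = 3.10%
E(R) = R_f + β × MRP = 2.1% + 0.8306 × 3.1% = 4.67%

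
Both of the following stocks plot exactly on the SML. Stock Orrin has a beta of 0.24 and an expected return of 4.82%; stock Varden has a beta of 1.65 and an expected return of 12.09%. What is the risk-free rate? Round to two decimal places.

Both satisfy E(R) = R_f + β·MRP, so the slope of the SML is
MRP = (12.09% − 4.82%) / (1.65 − 0.24) = 7.27% / 1.41 = 5.1560%
R_f = E(R_Orrin) − β_Orrin·MRP = 4.82% − 0.24 × 5.1560% = 3.5826%

3.58%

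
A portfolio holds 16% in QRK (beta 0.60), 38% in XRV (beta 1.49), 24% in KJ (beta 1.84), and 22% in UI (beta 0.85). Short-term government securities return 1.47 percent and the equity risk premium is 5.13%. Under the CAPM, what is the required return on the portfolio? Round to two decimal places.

β_P = Σ w_i β_i = 0.16×0.60 + 0.38×1.49 + 0.24×1.84 + 0.22×0.85 = 1.2908
E(R_P) = R_f + β_P × MRP = 1.47% + 1.2908 × 5.13% = 8.09%

8.09%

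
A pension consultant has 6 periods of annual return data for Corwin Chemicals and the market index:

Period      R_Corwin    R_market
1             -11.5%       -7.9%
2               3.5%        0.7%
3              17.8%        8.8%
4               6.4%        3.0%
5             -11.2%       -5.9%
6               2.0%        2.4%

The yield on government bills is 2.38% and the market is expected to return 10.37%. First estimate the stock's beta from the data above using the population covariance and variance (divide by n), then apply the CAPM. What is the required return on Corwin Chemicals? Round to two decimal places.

Mean R_i = (-11.5 + 3.5 + 17.8 + 6.4 − 11.2 + 2.0) / 6 = 1.1667%
Mean R_m = (-7.9 + 0.7 + 8.8 + 3.0 − 5.9 + 2.4) / 6 = 0.1833%
Σ(R_i − R̄_i)(R_m − R̄_m) = 338.7367  ⇒  Cov = 338.7367 / 6 = 56.4561
Σ(R_m − R̄_m)² = 189.7083  ⇒  Var(R_m) = 189.7083 / 6 = 31.6181
β = Cov / Var(R_m) = 56.4561 / 31.6181 = 1.7856
MRP = 10.37% − 2.38% = 7.99%
E(R) = R_f + β × MRP = 2.38% + 1.7856 × 7.99% = 16.65%

16.65%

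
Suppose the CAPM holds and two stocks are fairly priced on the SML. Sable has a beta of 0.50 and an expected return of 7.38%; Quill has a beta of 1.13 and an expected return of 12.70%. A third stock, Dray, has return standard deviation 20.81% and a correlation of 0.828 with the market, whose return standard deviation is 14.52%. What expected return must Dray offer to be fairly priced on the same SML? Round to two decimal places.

13.18%

MRP = (12.70% − 7.38%) / (1.13 − 0.50) = 8.4444%
R_f = 7.38% − 0.50 × 8.4444% = 3.1578%
β_Dray = ρ·σ_i/σ_m = 0.828 × 20.81 / 14.52 = 1.1867
E(R_Dray) = R_f + β × MRP = 3.1578% + 1.1867 × 8.4444% = 13.18%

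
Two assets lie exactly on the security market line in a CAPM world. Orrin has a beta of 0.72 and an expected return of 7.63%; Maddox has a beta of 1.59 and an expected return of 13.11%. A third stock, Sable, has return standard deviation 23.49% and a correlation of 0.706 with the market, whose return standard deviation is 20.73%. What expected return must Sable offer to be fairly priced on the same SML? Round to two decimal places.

8.13%

MRP = (13.11% − 7.63%) / (1.59 − 0.72) = 6.2989%
R_f = 7.63% − 0.72 × 6.2989% = 3.0948%
β_Sable = ρ·σ_i/σ_m = 0.706 × 23.49 / 20.73 = 0.8000
E(R_Sable) = R_f + β × MRP = 3.0948% + 0.8000 × 6.2989% = 8.13%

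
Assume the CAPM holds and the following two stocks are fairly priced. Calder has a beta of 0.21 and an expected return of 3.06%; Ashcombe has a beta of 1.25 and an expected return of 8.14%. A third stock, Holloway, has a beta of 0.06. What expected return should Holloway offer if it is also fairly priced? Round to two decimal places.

MRP (SML slope) = (8.14% − 3.06%) / (1.25 − 0.21) = 5.08% / 1.04 = 4.8846%
R_f (intercept) = 3.06% − 0.21 × 4.8846% = 2.0342%
E(R_Holloway) = R_f + β × MRP = 2.0342% + 0.06 × 4.8846% = 2.33%

2.33%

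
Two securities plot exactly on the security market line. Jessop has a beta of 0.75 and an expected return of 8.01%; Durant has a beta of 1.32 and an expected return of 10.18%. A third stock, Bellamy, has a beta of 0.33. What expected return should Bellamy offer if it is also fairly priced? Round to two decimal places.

MRP (SML slope) = (10.18% − 8.01%) / (1.32 − 0.75) = 2.17% / 0.57 = 3.8070%
R_f (intercept) = 8.01% − 0.75 × 3.8070% = 5.1548%
E(R_Bellamy) = R_f + β × MRP = 5.1548% + 0.33 × 3.8070% = 6.41%

6.41%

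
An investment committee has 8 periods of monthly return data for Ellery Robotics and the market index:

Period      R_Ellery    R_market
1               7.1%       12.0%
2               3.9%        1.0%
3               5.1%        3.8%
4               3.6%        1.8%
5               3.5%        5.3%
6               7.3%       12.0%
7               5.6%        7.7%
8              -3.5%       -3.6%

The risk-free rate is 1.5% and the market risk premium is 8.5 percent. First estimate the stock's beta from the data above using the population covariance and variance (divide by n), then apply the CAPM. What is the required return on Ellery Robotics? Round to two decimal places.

6.17%

Mean R_i = (7.1 + 3.9 + 5.1 + 3.6 + 3.5 + 7.3 + 5.6 − 3.5) / 8 = 4.0750%
Mean R_m = (12.0 + 1.0 + 3.8 + 1.8 + 5.3 + 12.0 + 7.7 − 3.6) / 8 = 5.0000%
Σ(R_i − R̄_i)(R_m − R̄_m) = 113.8300  ⇒  Cov = 113.8300 / 8 = 14.2288
Σ(R_m − R̄_m)² = 207.0200  ⇒  Var(R_m) = 207.0200 / 8 = 25.8775
β = Cov / Var(R_m) = 14.2288 / 25.8775 = 0.5499
E(R) = R_f + β × MRP = 1.5% + 0.5499 × 8.5% = 6.17%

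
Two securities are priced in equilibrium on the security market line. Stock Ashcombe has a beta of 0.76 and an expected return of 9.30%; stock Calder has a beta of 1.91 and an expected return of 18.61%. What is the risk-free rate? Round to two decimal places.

Both satisfy E(R) = R_f + β·MRP, so the slope of the SML is
MRP = (18.61% − 9.30%) / (1.91 − 0.76) = 9.31% / 1.15 = 8.0957%
R_f = E(R_Ashcombe) − β_Ashcombe·MRP = 9.30% − 0.76 × 8.0957% = 3.1473%

3.15%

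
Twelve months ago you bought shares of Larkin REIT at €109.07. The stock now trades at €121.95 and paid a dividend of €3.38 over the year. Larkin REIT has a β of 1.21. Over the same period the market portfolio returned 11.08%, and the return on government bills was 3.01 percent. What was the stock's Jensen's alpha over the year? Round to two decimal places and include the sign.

+2.13%

Realised HPR = (P1 + D1 − P0) / P0 = (121.95 + 3.38 − 109.07) / 109.07 = 16.26 / 109.07 = 14.9079%
MRP = 11.08% − 3.01% = 8.07%
CAPM required = R_f + β·MRP = 3.01% + 1.21 × 8.07% = 12.7747%
α = realised − required = 14.9079% − 12.7747% = +2.13%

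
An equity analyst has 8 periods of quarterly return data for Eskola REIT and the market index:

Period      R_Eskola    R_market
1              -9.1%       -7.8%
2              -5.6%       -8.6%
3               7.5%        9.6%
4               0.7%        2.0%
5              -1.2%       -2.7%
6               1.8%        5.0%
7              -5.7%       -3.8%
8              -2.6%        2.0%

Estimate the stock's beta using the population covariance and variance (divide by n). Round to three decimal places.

0.765

Mean R_i = (-9.1 − 5.6 + 7.5 + 0.7 − 1.2 + 1.8 − 5.7 − 2.6) / 8 = -1.7750%
Mean R_m = (-7.8 − 8.6 + 9.6 + 2.0 − 2.7 + 5.0 − 3.8 + 2.0) / 8 = -0.5375%
Σ(R_i − R̄_i)(R_m − R̄_m) = 213.6075  ⇒  Cov = 213.6075 / 8 = 26.7009
Σ(R_m − R̄_m)² = 279.3788  ⇒  Var(R_m) = 279.3788 / 8 = 34.9224
β = Cov / Var(R_m) = 26.7009 / 34.9224 = 0.7646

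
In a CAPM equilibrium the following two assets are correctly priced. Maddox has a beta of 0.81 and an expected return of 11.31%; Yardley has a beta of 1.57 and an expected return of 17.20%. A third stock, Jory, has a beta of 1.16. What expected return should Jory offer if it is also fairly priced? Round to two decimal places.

MRP (SML slope) = (17.20% − 11.31%) / (1.57 − 0.81) = 5.89% / 0.76 = 7.7500%
R_f (intercept) = 11.31% − 0.81 × 7.7500% = 5.0325%
E(R_Jory) = R_f + β × MRP = 5.0325% + 1.16 × 7.7500% = 14.02%

14.02%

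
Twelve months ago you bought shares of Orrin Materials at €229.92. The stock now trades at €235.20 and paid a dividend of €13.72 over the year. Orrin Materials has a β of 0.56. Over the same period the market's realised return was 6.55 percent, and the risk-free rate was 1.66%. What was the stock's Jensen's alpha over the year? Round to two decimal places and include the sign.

Realised HPR = (P1 + D1 − P0) / P0 = (235.20 + 13.72 − 229.92) / 229.92 = 19.00 / 229.92 = 8.2637%
MRP = 6.55% − 1.66% = 4.89%
CAPM required = R_f + β·MRP = 1.66% + 0.56 × 4.89% = 4.3984%
α = realised − required = 8.2637% − 4.3984% = +3.87%

+3.87%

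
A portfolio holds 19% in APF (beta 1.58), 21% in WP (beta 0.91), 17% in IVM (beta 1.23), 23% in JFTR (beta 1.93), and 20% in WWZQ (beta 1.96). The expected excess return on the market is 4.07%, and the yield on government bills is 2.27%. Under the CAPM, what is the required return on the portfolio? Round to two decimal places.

8.52%

β_P = Σ w_i β_i = 0.19×1.58 + 0.21×0.91 + 0.17×1.23 + 0.23×1.93 + 0.20×1.96 = 1.5363
E(R_P) = R_f + β_P × MRP = 2.27% + 1.5363 × 4.07% = 8.52%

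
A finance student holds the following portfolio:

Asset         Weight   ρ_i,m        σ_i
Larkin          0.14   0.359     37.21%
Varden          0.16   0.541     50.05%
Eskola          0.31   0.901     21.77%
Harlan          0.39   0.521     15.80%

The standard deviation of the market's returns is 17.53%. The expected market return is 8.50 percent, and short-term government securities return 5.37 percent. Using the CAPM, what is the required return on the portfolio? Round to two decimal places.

8.14%

β_Larkin = 0.359 × 37.21% / 17.53% = 0.7620
β_Varden = 0.541 × 50.05% / 17.53% = 1.5446
β_Eskola = 0.901 × 21.77% / 17.53% = 1.1189
β_Harlan = 0.521 × 15.80% / 17.53% = 0.4696
β_P = Σ w_i β_i = 0.14×0.7620 + 0.16×1.5446 + 0.31×1.1189 + 0.39×0.4696 = 0.8838
MRP = 8.50% − 5.37% = 3.13%
E(R_P) = R_f + β_P × MRP = 5.37% + 0.8838 × 3.13% = 8.14%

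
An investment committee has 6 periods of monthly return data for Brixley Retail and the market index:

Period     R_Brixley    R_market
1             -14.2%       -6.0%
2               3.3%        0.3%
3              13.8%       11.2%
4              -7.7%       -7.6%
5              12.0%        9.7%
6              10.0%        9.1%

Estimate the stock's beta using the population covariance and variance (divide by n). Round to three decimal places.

1.312

Mean R_i = (-14.2 + 3.3 + 13.8 − 7.7 + 12.0 + 10.0) / 6 = 2.8667%
Mean R_m = (-6.0 + 0.3 + 11.2 − 7.6 + 9.7 + 9.1) / 6 = 2.7833%
Σ(R_i − R̄_i)(R_m − R̄_m) = 458.7967  ⇒  Cov = 458.7967 / 6 = 76.4661
Σ(R_m − R̄_m)² = 349.7083  ⇒  Var(R_m) = 349.7083 / 6 = 58.2847
β = Cov / Var(R_m) = 76.4661 / 58.2847 = 1.3119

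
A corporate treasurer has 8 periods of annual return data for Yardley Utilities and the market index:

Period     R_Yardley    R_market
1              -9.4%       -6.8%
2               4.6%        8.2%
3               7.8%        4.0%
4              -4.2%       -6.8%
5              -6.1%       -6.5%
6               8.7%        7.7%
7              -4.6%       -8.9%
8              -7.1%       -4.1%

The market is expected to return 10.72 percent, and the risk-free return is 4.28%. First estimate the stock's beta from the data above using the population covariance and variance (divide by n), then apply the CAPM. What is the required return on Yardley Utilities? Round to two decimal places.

Mean R_i = (-9.4 + 4.6 + 7.8 − 4.2 − 6.1 + 8.7 − 4.6 − 7.1) / 8 = -1.2875%
Mean R_m = (-6.8 + 8.2 + 4.0 − 6.8 − 6.5 + 7.7 − 8.9 − 4.1) / 8 = -1.6500%
Σ(R_i − R̄_i)(R_m − R̄_m) = 321.0950  ⇒  Cov = 321.0950 / 8 = 40.1369
Σ(R_m − R̄_m)² = 351.5000  ⇒  Var(R_m) = 351.5000 / 8 = 43.9375
β = Cov / Var(R_m) = 40.1369 / 43.9375 = 0.9135
MRP = 10.72% − 4.28% = 6.44%
E(R) = R_f + β × MRP = 4.28% + 0.9135 × 6.44% = 10.16%

10.16%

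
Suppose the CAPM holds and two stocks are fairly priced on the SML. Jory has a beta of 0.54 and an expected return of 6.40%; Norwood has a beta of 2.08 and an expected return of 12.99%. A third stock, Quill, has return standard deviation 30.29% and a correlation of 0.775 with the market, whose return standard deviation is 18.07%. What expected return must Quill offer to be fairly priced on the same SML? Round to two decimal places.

9.65%

MRP = (12.99% − 6.40%) / (2.08 − 0.54) = 4.2792%
R_f = 6.40% − 0.54 × 4.2792% = 4.0892%
β_Quill = ρ·σ_i/σ_m = 0.775 × 30.29 / 18.07 = 1.2991
E(R_Quill) = R_f + β × MRP = 4.0892% + 1.2991 × 4.2792% = 9.65%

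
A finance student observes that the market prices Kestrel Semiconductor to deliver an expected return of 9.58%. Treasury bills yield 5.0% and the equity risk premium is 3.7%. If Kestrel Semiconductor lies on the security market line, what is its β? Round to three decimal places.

1.238

β = (E(R) − R_f) / MRP = (9.58% − 5.0%) / 3.7% = 4.58% / 3.7% = 1.238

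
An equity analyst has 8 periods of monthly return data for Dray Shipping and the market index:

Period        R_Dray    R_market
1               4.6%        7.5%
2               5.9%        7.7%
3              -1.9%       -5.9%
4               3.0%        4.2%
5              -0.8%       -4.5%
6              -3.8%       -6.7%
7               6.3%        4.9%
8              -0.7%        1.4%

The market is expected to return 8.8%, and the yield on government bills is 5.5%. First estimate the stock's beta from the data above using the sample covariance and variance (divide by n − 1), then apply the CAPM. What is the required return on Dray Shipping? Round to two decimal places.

7.47%

Mean R_i = (4.6 + 5.9 − 1.9 + 3.0 − 0.8 − 3.8 + 6.3 − 0.7) / 8 = 1.5750%
Mean R_m = (7.5 + 7.7 − 5.9 + 4.2 − 4.5 − 6.7 + 4.9 + 1.4) / 8 = 1.0750%
Σ(R_i − R̄_i)(R_m − R̄_m) = 149.1450  ⇒  Cov = 149.1450 / 7 = 21.3064
Σ(R_m − R̄_m)² = 249.8550  ⇒  Var(R_m) = 249.8550 / 7 = 35.6936
β = Cov / Var(R_m) = 21.3064 / 35.6936 = 0.5969
MRP = 8.8% − 5.5% = 3.30%
E(R) = R_f + β × MRP = 5.5% + 0.5969 × 3.3% = 7.47%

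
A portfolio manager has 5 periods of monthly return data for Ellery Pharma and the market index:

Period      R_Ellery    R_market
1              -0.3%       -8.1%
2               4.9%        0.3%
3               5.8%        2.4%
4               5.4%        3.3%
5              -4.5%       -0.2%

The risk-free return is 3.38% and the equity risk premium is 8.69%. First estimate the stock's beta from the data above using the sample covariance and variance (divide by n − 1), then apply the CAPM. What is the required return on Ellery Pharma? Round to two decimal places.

7.84%

Mean R_i = (-0.3 + 4.9 + 5.8 + 5.4 − 4.5) / 5 = 2.2600%
Mean R_m = (-8.1 + 0.3 + 2.4 + 3.3 − 0.2) / 5 = -0.4600%
Σ(R_i − R̄_i)(R_m − R̄_m) = 41.7380  ⇒  Cov = 41.7380 / 4 = 10.4345
Σ(R_m − R̄_m)² = 81.3320  ⇒  Var(R_m) = 81.3320 / 4 = 20.3330
β = Cov / Var(R_m) = 10.4345 / 20.3330 = 0.5132
E(R) = R_f + β × MRP = 3.38% + 0.5132 × 8.69% = 7.84%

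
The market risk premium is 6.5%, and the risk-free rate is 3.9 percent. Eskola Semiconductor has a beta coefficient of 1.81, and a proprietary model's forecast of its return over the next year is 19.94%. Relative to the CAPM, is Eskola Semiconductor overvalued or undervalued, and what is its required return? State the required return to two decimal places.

Undervalued; required return 15.67%

Required return = R_f + β·MRP = 3.9% + 1.81 × 6.5% = 15.67%
Forecast 19.94% > required 15.67% → the stock plots above the SML → undervalued.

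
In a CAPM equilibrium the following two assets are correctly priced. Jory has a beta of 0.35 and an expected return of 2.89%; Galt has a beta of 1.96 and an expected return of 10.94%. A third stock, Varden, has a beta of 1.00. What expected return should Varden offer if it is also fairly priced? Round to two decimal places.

MRP (SML slope) = (10.94% − 2.89%) / (1.96 − 0.35) = 8.05% / 1.61 = 5.0000%
R_f (intercept) = 2.89% − 0.35 × 5.0000% = 1.1400%
E(R_Varden) = R_f + β × MRP = 1.1400% + 1.00 × 5.0000% = 6.14%

6.14%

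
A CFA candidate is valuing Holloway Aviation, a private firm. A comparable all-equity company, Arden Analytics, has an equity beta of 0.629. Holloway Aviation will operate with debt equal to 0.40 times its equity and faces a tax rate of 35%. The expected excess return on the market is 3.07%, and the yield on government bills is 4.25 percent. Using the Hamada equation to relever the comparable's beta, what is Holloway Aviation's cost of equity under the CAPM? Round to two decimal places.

β_L = β_U × [1 + (1 − t)(D/E)] = 0.629 × [1 + (1 − 0.35) × 0.40]
    = 0.629 × [1 + 0.65 × 0.40] = 0.629 × 1.2600 = 0.7925
E(R) = R_f + β_L × MRP = 4.25% + 0.7925 × 3.07% = 6.68%

6.68%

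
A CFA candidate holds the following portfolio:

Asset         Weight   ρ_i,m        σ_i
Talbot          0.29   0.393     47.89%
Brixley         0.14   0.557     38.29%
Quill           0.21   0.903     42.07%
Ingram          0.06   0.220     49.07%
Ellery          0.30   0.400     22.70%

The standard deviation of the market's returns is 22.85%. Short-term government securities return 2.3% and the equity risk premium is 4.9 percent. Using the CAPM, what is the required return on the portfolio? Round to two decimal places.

6.54%

β_Talbot = 0.393 × 47.89% / 22.85% = 0.8237
β_Brixley = 0.557 × 38.29% / 22.85% = 0.9334
β_Quill = 0.903 × 42.07% / 22.85% = 1.6625
β_Ingram = 0.220 × 49.07% / 22.85% = 0.4724
β_Ellery = 0.400 × 22.70% / 22.85% = 0.3974
β_P = Σ w_i β_i = 0.29×0.8237 + 0.14×0.9334 + 0.21×1.6625 + 0.06×0.4724 + 0.30×0.3974 = 0.8662
E(R_P) = R_f + β_P × MRP = 2.3% + 0.8662 × 4.9% = 6.54%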